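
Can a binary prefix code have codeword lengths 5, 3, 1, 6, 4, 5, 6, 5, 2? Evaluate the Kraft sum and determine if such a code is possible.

With common denominator 2^6 = 64: Σ 2^(−ℓᵢ) = 2/64 + 8/64 + 32/64 + 1/64 + 4/64 + 2/64 + 1/64 + 2/64 + 16/64 = 68/64 = 1.0625.
Kraft's inequality requires Σ ≤ 1; here Σ = 1.0625 > 1, so no such prefix code exists.

1.0625; no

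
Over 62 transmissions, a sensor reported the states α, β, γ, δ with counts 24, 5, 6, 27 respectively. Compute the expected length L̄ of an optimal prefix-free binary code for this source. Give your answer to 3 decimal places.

Probabilities are the counts divided by 62.
Repeatedly combine the two least-probable nodes; the expected code length is the sum of the merged weights.
merge 5/62 + 3/31 → 11/62
merge 11/62 + 12/31 → 35/62
merge 27/62 + 35/62 → 1
L = 11/62 + 35/62 + 1 = 54/31 ≈ 1.742 bits/symbol.

1.742 bits/symbol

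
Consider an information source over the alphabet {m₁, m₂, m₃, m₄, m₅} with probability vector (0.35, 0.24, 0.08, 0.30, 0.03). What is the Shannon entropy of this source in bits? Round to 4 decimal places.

H = −Σ pᵢ log₂ pᵢ.
−0.35·log₂(0.35) = 0.5301
−0.24·log₂(0.24) = 0.4941
−0.08·log₂(0.08) = 0.2915
−0.30·log₂(0.30) = 0.5211
−0.03·log₂(0.03) = 0.1518
Sum ≈ 1.9886 → 1.9886 bits.

1.9886 bits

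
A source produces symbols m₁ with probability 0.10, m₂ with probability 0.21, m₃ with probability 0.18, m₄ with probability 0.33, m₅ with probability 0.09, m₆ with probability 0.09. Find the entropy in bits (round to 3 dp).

H = −Σ pᵢ log₂ pᵢ.
−0.10·log₂(0.10) = 0.3322
−0.21·log₂(0.21) = 0.4728
−0.18·log₂(0.18) = 0.4453
−0.33·log₂(0.33) = 0.5278
−0.09·log₂(0.09) = 0.3127
−0.09·log₂(0.09) = 0.3127
Sum ≈ 2.4035 → 2.403 bits.

2.403 bits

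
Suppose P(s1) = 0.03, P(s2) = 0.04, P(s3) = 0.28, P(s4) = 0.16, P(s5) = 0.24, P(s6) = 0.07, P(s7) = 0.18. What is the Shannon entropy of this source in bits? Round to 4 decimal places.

H = −Σ pᵢ log₂ pᵢ.
−0.03·log₂(0.03) = 0.1518
−0.04·log₂(0.04) = 0.1858
−0.28·log₂(0.28) = 0.5142
−0.16·log₂(0.16) = 0.4230
−0.24·log₂(0.24) = 0.4941
−0.07·log₂(0.07) = 0.2686
−0.18·log₂(0.18) = 0.4453
Sum ≈ 2.4828 → 2.4828 bits.

2.4828 bits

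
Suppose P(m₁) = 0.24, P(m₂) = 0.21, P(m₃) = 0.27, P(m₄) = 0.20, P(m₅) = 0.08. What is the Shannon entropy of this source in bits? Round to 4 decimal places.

H = −Σ pᵢ log₂ pᵢ.
−0.24·log₂(0.24) = 0.4941
−0.21·log₂(0.21) = 0.4728
−0.27·log₂(0.27) = 0.5100
−0.20·log₂(0.20) = 0.4644
−0.08·log₂(0.08) = 0.2915
Sum ≈ 2.2329 → 2.2329 bits.

2.2329 bits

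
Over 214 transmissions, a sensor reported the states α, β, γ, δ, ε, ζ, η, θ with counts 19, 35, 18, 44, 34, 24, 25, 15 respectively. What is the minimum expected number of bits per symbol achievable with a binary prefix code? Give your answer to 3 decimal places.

2.949 bits/symbol

Probabilities are the counts divided by 214.
Repeatedly combine the two least-probable nodes; the expected code length is the sum of the merged weights.
merge 15/214 + 9/107 → 33/214
merge 19/214 + 12/107 → 43/214
merge 25/214 + 33/214 → 29/107
merge 17/107 + 35/214 → 69/214
merge 43/214 + 22/107 → 87/214
merge 29/107 + 69/214 → 127/214
merge 87/214 + 127/214 → 1
L = 33/214 + 43/214 + 29/107 + 69/214 + 87/214 + 127/214 + 1 = 631/214 ≈ 2.949 bits/symbol.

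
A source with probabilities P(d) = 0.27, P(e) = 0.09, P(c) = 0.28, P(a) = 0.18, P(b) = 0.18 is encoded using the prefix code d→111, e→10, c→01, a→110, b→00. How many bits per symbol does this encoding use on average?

L̄ = Σ pᵢ·ℓᵢ = 0.27·3 + 0.09·2 + 0.28·2 + 0.18·3 + 0.18·2 = 2.45 bits/symbol.

2.45 bits/symbol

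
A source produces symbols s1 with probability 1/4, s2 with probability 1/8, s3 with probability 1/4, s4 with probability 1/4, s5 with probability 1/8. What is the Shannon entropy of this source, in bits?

2.25 bits

Each probability is a power of 1/2, so log₂(1/p) is an integer.
H = Σ p·log₂(1/p) = 1/4·2 + 1/8·3 + 1/4·2 + 1/4·2 + 1/8·3 = 2.25 bits.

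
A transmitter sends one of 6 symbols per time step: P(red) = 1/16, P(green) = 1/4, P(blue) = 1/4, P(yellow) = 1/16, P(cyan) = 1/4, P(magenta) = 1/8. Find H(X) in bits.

2.375 bits

Each probability is a power of 1/2, so log₂(1/p) is an integer.
H = Σ p·log₂(1/p) = 1/16·4 + 1/4·2 + 1/4·2 + 1/16·4 + 1/4·2 + 1/8·3 = 2.375 bits.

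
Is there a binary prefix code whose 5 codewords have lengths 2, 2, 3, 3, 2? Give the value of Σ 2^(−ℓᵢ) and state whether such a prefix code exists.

With common denominator 2^3 = 8: Σ 2^(−ℓᵢ) = 2/8 + 2/8 + 1/8 + 1/8 + 2/8 = 8/8 = 1.
Kraft's inequality requires Σ ≤ 1; here Σ = 1 ≤ 1, so such a prefix code exists.

1; yes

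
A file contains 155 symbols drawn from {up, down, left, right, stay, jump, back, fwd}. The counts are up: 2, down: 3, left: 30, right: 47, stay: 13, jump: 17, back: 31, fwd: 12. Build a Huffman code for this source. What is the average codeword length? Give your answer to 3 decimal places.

Probabilities are the counts divided by 155.
Repeatedly combine the two least-probable nodes; the expected code length is the sum of the merged weights.
merge 2/155 + 3/155 → 1/31
merge 1/31 + 12/155 → 17/155
merge 13/155 + 17/155 → 6/31
merge 17/155 + 6/31 → 47/155
merge 6/31 + 1/5 → 61/155
merge 47/155 + 47/155 → 94/155
merge 61/155 + 94/155 → 1
L = 1/31 + 17/155 + 6/31 + 47/155 + 61/155 + 94/155 + 1 = 409/155 ≈ 2.639 bits/symbol.

2.639 bits/symbol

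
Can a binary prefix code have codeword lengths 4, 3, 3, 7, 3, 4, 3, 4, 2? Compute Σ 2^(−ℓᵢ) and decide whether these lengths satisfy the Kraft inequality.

0.9453125; yes

With common denominator 2^7 = 128: Σ 2^(−ℓᵢ) = 8/128 + 16/128 + 16/128 + 1/128 + 16/128 + 8/128 + 16/128 + 8/128 + 32/128 = 121/128 = 0.9453125.
Kraft's inequality requires Σ ≤ 1; here Σ = 0.9453125 ≤ 1, so such a prefix code exists.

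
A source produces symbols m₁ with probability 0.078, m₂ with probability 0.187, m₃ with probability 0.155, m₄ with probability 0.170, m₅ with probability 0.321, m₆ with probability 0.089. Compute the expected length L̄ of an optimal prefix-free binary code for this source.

Repeatedly combine the two least-probable nodes; the expected code length is the sum of the merged weights.
merge 39/500 + 89/1000 → 167/1000
merge 31/200 + 167/1000 → 161/500
merge 17/100 + 187/1000 → 357/1000
merge 321/1000 + 161/500 → 643/1000
merge 357/1000 + 643/1000 → 1
L = 167/1000 + 161/500 + 357/1000 + 643/1000 + 1 = 2489/1000 = 2.489 bits/symbol.

2.489 bits/symbol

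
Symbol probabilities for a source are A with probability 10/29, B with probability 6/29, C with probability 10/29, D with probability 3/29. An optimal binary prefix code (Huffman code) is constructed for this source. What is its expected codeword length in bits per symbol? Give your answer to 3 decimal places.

1.966 bits/symbol

Repeatedly combine the two least-probable nodes; the expected code length is the sum of the merged weights.
merge 3/29 + 6/29 → 9/29
merge 9/29 + 10/29 → 19/29
merge 10/29 + 19/29 → 1
L = 9/29 + 19/29 + 1 = 57/29 ≈ 1.966 bits/symbol.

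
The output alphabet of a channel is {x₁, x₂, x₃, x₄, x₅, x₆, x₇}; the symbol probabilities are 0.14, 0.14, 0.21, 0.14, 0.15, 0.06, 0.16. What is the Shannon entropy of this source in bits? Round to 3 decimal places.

H = −Σ pᵢ log₂ pᵢ.
−0.14·log₂(0.14) = 0.3971
−0.14·log₂(0.14) = 0.3971
−0.21·log₂(0.21) = 0.4728
−0.14·log₂(0.14) = 0.3971
−0.15·log₂(0.15) = 0.4105
−0.06·log₂(0.06) = 0.2435
−0.16·log₂(0.16) = 0.4230
Sum ≈ 2.7412 → 2.741 bits.

2.741 bits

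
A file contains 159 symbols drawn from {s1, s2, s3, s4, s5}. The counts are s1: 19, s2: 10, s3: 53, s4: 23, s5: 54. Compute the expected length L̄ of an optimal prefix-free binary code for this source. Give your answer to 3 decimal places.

2.170 bits/symbol

Probabilities are the counts divided by 159.
Repeatedly combine the two least-probable nodes; the expected code length is the sum of the merged weights.
merge 10/159 + 19/159 → 29/159
merge 23/159 + 29/159 → 52/159
merge 52/159 + 1/3 → 35/53
merge 18/53 + 35/53 → 1
L = 29/159 + 52/159 + 35/53 + 1 = 115/53 ≈ 2.170 bits/symbol.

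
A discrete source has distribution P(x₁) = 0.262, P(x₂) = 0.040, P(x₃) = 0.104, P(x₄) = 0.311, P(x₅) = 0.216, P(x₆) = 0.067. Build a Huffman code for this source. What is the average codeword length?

Repeatedly combine the two least-probable nodes; the expected code length is the sum of the merged weights.
merge 1/25 + 67/1000 → 107/1000
merge 13/125 + 107/1000 → 211/1000
merge 211/1000 + 27/125 → 427/1000
merge 131/500 + 311/1000 → 573/1000
merge 427/1000 + 573/1000 → 1
L = 107/1000 + 211/1000 + 427/1000 + 573/1000 + 1 = 1159/500 = 2.318 bits/symbol.

2.318 bits/symbol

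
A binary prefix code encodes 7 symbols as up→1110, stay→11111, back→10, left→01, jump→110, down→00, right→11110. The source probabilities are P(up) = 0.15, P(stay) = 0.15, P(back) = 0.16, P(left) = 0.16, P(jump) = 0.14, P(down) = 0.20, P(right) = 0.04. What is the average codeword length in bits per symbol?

L̄ = Σ pᵢ·ℓᵢ = 0.15·4 + 0.15·5 + 0.16·2 + 0.16·2 + 0.14·3 + 0.20·2 + 0.04·5 = 3.01 bits/symbol.

3.01 bits/symbol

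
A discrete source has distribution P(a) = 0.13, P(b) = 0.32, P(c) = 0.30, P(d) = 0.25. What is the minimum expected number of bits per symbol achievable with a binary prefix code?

2 bits/symbol

Repeatedly combine the two least-probable nodes; the expected code length is the sum of the merged weights.
merge 13/100 + 1/4 → 19/50
merge 3/10 + 8/25 → 31/50
merge 19/50 + 31/50 → 1
L = 19/50 + 31/50 + 1 = 2 bits/symbol.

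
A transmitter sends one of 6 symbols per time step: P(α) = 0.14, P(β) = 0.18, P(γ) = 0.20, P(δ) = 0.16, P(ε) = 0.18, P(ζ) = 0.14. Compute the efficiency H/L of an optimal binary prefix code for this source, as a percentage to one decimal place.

Entropy H = −Σ p log₂ p ≈ 2.5722 bits.
Huffman merges: 7/50+7/50→7/25; 4/25+9/50→17/50; 9/50+1/5→19/50; 7/25+17/50→31/50; 19/50+31/50→1. L = 131/50 ≈ 2.6200.
Efficiency = H/L = 2.5722/2.6200 = 98.2%.

98.2%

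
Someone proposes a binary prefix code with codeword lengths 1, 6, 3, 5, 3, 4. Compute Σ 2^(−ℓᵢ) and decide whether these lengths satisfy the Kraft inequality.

0.859375; yes

With common denominator 2^6 = 64: Σ 2^(−ℓᵢ) = 32/64 + 1/64 + 8/64 + 2/64 + 8/64 + 4/64 = 55/64 = 0.859375.
Kraft's inequality requires Σ ≤ 1; here Σ = 0.859375 ≤ 1, so such a prefix code exists.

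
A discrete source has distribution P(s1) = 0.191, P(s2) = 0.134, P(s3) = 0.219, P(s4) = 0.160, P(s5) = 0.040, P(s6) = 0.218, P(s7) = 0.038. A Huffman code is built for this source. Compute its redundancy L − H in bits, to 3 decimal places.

Entropy H = −Σ p log₂ p ≈ 2.5917 bits.
Huffman merges: 19/500+1/25→39/500; 39/500+67/500→53/250; 4/25+191/1000→351/1000; 53/250+109/500→43/100; 219/1000+351/1000→57/100; 43/100+57/100→1. L = 2641/1000 ≈ 2.6410.
L − H = 2.6410 − 2.5917 = 0.049 bits.

0.049 bits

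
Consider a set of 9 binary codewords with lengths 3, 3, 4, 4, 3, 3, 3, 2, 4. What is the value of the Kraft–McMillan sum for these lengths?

1.0625

With common denominator 2^4 = 16: Σ 2^(−ℓᵢ) = 2/16 + 2/16 + 1/16 + 1/16 + 2/16 + 2/16 + 2/16 + 4/16 + 1/16 = 17/16 = 1.0625.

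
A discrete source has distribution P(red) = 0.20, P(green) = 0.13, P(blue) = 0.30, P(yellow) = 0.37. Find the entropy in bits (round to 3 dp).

1.899 bits

H = −Σ pᵢ log₂ pᵢ.
−0.20·log₂(0.20) = 0.4644
−0.13·log₂(0.13) = 0.3826
−0.30·log₂(0.30) = 0.5211
−0.37·log₂(0.37) = 0.5307
Sum ≈ 1.8988 → 1.899 bits.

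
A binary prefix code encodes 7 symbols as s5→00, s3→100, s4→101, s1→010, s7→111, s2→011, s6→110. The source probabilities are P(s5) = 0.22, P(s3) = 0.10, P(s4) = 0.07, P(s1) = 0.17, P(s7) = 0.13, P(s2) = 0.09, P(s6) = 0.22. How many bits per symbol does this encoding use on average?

2.78 bits/symbol

L̄ = Σ pᵢ·ℓᵢ = 0.22·2 + 0.10·3 + 0.07·3 + 0.17·3 + 0.13·3 + 0.09·3 + 0.22·3 = 2.78 bits/symbol.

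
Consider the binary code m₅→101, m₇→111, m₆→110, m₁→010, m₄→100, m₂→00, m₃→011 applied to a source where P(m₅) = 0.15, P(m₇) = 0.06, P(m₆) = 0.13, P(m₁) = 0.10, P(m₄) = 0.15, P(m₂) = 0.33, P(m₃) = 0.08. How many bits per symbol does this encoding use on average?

L̄ = Σ pᵢ·ℓᵢ = 0.15·3 + 0.06·3 + 0.13·3 + 0.10·3 + 0.15·3 + 0.33·2 + 0.08·3 = 2.67 bits/symbol.

2.67 bits/symbol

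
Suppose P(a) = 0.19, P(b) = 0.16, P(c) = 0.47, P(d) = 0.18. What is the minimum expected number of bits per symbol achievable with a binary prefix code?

Repeatedly combine the two least-probable nodes; the expected code length is the sum of the merged weights.
merge 4/25 + 9/50 → 17/50
merge 19/100 + 17/50 → 53/100
merge 47/100 + 53/100 → 1
L = 17/50 + 53/100 + 1 = 187/100 = 1.87 bits/symbol.

1.87 bits/symbol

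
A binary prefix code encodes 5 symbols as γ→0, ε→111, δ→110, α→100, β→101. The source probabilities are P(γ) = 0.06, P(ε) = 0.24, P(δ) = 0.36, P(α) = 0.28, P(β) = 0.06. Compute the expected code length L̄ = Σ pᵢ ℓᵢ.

2.88 bits/symbol

L̄ = Σ pᵢ·ℓᵢ = 0.06·1 + 0.24·3 + 0.36·3 + 0.28·3 + 0.06·3 = 2.88 bits/symbol.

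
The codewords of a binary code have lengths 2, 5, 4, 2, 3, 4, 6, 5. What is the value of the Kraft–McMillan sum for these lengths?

0.828125

With common denominator 2^6 = 64: Σ 2^(−ℓᵢ) = 16/64 + 2/64 + 4/64 + 16/64 + 8/64 + 4/64 + 1/64 + 2/64 = 53/64 = 0.828125.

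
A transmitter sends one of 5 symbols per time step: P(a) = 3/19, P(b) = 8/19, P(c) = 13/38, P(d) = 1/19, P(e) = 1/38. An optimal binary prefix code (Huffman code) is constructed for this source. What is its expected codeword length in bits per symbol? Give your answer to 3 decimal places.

1.895 bits/symbol

Repeatedly combine the two least-probable nodes; the expected code length is the sum of the merged weights.
merge 1/38 + 1/19 → 3/38
merge 3/38 + 3/19 → 9/38
merge 9/38 + 13/38 → 11/19
merge 8/19 + 11/19 → 1
L = 3/38 + 9/38 + 11/19 + 1 = 36/19 ≈ 1.895 bits/symbol.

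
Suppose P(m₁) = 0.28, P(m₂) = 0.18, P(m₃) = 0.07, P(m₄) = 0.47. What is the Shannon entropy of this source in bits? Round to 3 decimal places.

H = −Σ pᵢ log₂ pᵢ.
−0.28·log₂(0.28) = 0.5142
−0.18·log₂(0.18) = 0.4453
−0.07·log₂(0.07) = 0.2686
−0.47·log₂(0.47) = 0.5120
Sum ≈ 1.7400 → 1.740 bits.

1.740 bits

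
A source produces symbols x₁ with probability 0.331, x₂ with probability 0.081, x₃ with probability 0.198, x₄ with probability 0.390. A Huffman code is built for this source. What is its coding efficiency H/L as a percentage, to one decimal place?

Entropy H = −Σ p log₂ p ≈ 1.8141 bits.
Huffman merges: 81/1000+99/500→279/1000; 279/1000+331/1000→61/100; 39/100+61/100→1. L = 1889/1000 ≈ 1.8890.
Efficiency = H/L = 1.8141/1.8890 = 96.0%.

96.0%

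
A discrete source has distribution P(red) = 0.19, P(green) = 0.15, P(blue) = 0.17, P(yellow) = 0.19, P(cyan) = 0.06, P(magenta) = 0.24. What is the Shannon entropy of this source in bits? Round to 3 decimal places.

2.493 bits

H = −Σ pᵢ log₂ pᵢ.
−0.19·log₂(0.19) = 0.4552
−0.15·log₂(0.15) = 0.4105
−0.17·log₂(0.17) = 0.4346
−0.19·log₂(0.19) = 0.4552
−0.06·log₂(0.06) = 0.2435
−0.24·log₂(0.24) = 0.4941
Sum ≈ 2.4933 → 2.493 bits.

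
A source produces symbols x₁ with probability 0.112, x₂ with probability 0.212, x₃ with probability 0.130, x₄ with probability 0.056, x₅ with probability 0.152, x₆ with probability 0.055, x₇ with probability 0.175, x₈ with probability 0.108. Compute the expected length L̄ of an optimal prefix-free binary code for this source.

2.899 bits/symbol

Repeatedly combine the two least-probable nodes; the expected code length is the sum of the merged weights.
merge 11/200 + 7/125 → 111/1000
merge 27/250 + 111/1000 → 219/1000
merge 14/125 + 13/100 → 121/500
merge 19/125 + 7/40 → 327/1000
merge 53/250 + 219/1000 → 431/1000
merge 121/500 + 327/1000 → 569/1000
merge 431/1000 + 569/1000 → 1
L = 111/1000 + 219/1000 + 121/500 + 327/1000 + 431/1000 + 569/1000 + 1 = 2899/1000 = 2.899 bits/symbol.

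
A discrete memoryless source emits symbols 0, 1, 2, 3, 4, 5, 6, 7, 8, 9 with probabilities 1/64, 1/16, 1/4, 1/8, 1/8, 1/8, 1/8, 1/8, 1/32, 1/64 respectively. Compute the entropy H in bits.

Each probability is a power of 1/2, so log₂(1/p) is an integer.
H = Σ p·log₂(1/p) = 1/64·6 + 1/16·4 + 1/4·2 + 1/8·3 + 1/8·3 + 1/8·3 + 1/8·3 + 1/8·3 + 1/32·5 + 1/64·6 = 2.96875 bits.

2.96875 bits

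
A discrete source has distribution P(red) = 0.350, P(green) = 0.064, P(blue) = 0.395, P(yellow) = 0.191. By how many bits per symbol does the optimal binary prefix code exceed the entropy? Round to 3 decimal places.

Entropy H = −Σ p log₂ p ≈ 1.7694 bits.
Huffman merges: 8/125+191/1000→51/200; 51/200+7/20→121/200; 79/200+121/200→1. L = 93/50 ≈ 1.8600.
L − H = 1.8600 − 1.7694 = 0.091 bits.

0.091 bits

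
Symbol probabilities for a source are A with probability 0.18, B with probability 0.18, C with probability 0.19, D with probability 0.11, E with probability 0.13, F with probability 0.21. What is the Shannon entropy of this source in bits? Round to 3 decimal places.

H = −Σ pᵢ log₂ pᵢ.
−0.18·log₂(0.18) = 0.4453
−0.18·log₂(0.18) = 0.4453
−0.19·log₂(0.19) = 0.4552
−0.11·log₂(0.11) = 0.3503
−0.13·log₂(0.13) = 0.3826
−0.21·log₂(0.21) = 0.4728
Sum ≈ 2.5516 → 2.552 bits.

2.552 bits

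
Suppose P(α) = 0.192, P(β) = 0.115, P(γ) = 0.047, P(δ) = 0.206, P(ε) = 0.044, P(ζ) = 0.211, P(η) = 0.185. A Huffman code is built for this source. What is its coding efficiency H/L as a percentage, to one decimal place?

97.8%

Entropy H = −Σ p log₂ p ≈ 2.6151 bits.
Huffman merges: 11/250+47/1000→91/1000; 91/1000+23/200→103/500; 37/200+24/125→377/1000; 103/500+103/500→103/250; 211/1000+377/1000→147/250; 103/250+147/250→1. L = 1337/500 ≈ 2.6740.
Efficiency = H/L = 2.6151/2.6740 = 97.8%.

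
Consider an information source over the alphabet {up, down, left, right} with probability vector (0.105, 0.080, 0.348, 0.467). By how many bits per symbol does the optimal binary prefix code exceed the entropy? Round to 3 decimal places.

Entropy H = −Σ p log₂ p ≈ 1.6759 bits.
Huffman merges: 2/25+21/200→37/200; 37/200+87/250→533/1000; 467/1000+533/1000→1. L = 859/500 ≈ 1.7180.
L − H = 1.7180 − 1.6759 = 0.042 bits.

0.042 bits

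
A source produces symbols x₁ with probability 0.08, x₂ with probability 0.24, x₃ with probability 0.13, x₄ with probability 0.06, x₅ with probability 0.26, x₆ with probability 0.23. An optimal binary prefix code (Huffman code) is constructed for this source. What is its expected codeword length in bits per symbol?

Repeatedly combine the two least-probable nodes; the expected code length is the sum of the merged weights.
merge 3/50 + 2/25 → 7/50
merge 13/100 + 7/50 → 27/100
merge 23/100 + 6/25 → 47/100
merge 13/50 + 27/100 → 53/100
merge 47/100 + 53/100 → 1
L = 7/50 + 27/100 + 47/100 + 53/100 + 1 = 241/100 = 2.41 bits/symbol.

2.41 bits/symbol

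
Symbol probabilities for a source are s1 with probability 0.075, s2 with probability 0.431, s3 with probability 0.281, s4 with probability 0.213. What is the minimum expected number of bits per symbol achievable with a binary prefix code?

1.857 bits/symbol

Repeatedly combine the two least-probable nodes; the expected code length is the sum of the merged weights.
merge 3/40 + 213/1000 → 36/125
merge 281/1000 + 36/125 → 569/1000
merge 431/1000 + 569/1000 → 1
L = 36/125 + 569/1000 + 1 = 1857/1000 = 1.857 bits/symbol.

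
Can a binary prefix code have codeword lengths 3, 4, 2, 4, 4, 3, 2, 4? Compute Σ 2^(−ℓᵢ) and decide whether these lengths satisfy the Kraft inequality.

With common denominator 2^4 = 16: Σ 2^(−ℓᵢ) = 2/16 + 1/16 + 4/16 + 1/16 + 1/16 + 2/16 + 4/16 + 1/16 = 16/16 = 1.
Kraft's inequality requires Σ ≤ 1; here Σ = 1 ≤ 1, so such a prefix code exists.

1; yes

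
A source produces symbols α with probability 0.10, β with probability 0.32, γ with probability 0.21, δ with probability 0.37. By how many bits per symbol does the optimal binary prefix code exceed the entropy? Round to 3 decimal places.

Entropy H = −Σ p log₂ p ≈ 1.8618 bits.
Huffman merges: 1/10+21/100→31/100; 31/100+8/25→63/100; 37/100+63/100→1. L = 97/50 ≈ 1.9400.
L − H = 1.9400 − 1.8618 = 0.078 bits.

0.078 bits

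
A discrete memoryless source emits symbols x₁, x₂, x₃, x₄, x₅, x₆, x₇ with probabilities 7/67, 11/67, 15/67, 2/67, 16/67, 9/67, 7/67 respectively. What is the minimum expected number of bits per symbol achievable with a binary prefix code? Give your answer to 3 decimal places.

Repeatedly combine the two least-probable nodes; the expected code length is the sum of the merged weights.
merge 2/67 + 7/67 → 9/67
merge 7/67 + 9/67 → 16/67
merge 9/67 + 11/67 → 20/67
merge 15/67 + 16/67 → 31/67
merge 16/67 + 20/67 → 36/67
merge 31/67 + 36/67 → 1
L = 9/67 + 16/67 + 20/67 + 31/67 + 36/67 + 1 = 179/67 ≈ 2.672 bits/symbol.

2.672 bits/symbol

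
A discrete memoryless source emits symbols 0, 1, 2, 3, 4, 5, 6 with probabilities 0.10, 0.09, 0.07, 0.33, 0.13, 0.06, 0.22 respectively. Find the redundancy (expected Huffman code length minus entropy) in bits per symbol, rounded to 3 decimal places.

0.032 bits

Entropy H = −Σ p log₂ p ≈ 2.5480 bits.
Huffman merges: 3/50+7/100→13/100; 9/100+1/10→19/100; 13/100+13/100→13/50; 19/100+11/50→41/100; 13/50+33/100→59/100; 41/100+59/100→1. L = 129/50 ≈ 2.5800.
L − H = 2.5800 − 2.5480 = 0.032 bits.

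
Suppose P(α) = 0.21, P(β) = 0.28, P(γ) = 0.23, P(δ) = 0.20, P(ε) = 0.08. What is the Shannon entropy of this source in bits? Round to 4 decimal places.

2.2306 bits

H = −Σ pᵢ log₂ pᵢ.
−0.21·log₂(0.21) = 0.4728
−0.28·log₂(0.28) = 0.5142
−0.23·log₂(0.23) = 0.4877
−0.20·log₂(0.20) = 0.4644
−0.08·log₂(0.08) = 0.2915
Sum ≈ 2.2306 → 2.2306 bits.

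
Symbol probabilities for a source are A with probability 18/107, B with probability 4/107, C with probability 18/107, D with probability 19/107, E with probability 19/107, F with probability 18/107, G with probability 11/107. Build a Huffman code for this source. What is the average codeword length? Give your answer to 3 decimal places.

Repeatedly combine the two least-probable nodes; the expected code length is the sum of the merged weights.
merge 4/107 + 11/107 → 15/107
merge 15/107 + 18/107 → 33/107
merge 18/107 + 18/107 → 36/107
merge 19/107 + 19/107 → 38/107
merge 33/107 + 36/107 → 69/107
merge 38/107 + 69/107 → 1
L = 15/107 + 33/107 + 36/107 + 38/107 + 69/107 + 1 = 298/107 ≈ 2.785 bits/symbol.

2.785 bits/symbol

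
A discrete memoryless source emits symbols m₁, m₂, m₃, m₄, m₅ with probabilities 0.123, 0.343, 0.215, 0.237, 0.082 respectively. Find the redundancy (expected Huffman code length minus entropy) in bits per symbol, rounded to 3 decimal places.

0.039 bits

Entropy H = −Σ p log₂ p ≈ 2.1663 bits.
Huffman merges: 41/500+123/1000→41/200; 41/200+43/200→21/50; 237/1000+343/1000→29/50; 21/50+29/50→1. L = 441/200 ≈ 2.2050.
L − H = 2.2050 − 2.1663 = 0.039 bits.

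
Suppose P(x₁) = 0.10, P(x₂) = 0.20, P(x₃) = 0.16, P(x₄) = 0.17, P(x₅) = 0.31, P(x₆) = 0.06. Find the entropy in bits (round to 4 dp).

2.4215 bits

H = −Σ pᵢ log₂ pᵢ.
−0.10·log₂(0.10) = 0.3322
−0.20·log₂(0.20) = 0.4644
−0.16·log₂(0.16) = 0.4230
−0.17·log₂(0.17) = 0.4346
−0.31·log₂(0.31) = 0.5238
−0.06·log₂(0.06) = 0.2435
Sum ≈ 2.4215 → 2.4215 bits.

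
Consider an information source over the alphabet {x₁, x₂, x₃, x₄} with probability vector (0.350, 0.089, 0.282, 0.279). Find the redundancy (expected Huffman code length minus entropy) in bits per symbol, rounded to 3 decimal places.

Entropy H = −Σ p log₂ p ≈ 1.8695 bits.
Huffman merges: 89/1000+279/1000→46/125; 141/500+7/20→79/125; 46/125+79/125→1. L = 2 ≈ 2.0000.
L − H = 2.0000 − 1.8695 = 0.130 bits.

0.130 bits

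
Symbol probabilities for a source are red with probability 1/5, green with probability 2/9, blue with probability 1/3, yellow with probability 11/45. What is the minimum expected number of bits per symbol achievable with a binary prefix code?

Repeatedly combine the two least-probable nodes; the expected code length is the sum of the merged weights.
merge 1/5 + 2/9 → 19/45
merge 11/45 + 1/3 → 26/45
merge 19/45 + 26/45 → 1
L = 19/45 + 26/45 + 1 = 2 bits/symbol.

2 bits/symbol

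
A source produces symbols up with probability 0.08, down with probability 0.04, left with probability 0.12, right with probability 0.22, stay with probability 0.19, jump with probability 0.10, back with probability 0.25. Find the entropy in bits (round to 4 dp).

H = −Σ pᵢ log₂ pᵢ.
−0.08·log₂(0.08) = 0.2915
−0.04·log₂(0.04) = 0.1858
−0.12·log₂(0.12) = 0.3671
−0.22·log₂(0.22) = 0.4806
−0.19·log₂(0.19) = 0.4552
−0.10·log₂(0.10) = 0.3322
−0.25·log₂(0.25) = 0.5000
Sum ≈ 2.6123 → 2.6123 bits.

2.6123 bits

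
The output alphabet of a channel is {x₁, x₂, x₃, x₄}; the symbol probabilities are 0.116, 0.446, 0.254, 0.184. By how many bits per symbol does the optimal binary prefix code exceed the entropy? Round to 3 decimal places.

0.022 bits

Entropy H = −Σ p log₂ p ≈ 1.8316 bits.
Huffman merges: 29/250+23/125→3/10; 127/500+3/10→277/500; 223/500+277/500→1. L = 927/500 ≈ 1.8540.
L − H = 1.8540 − 1.8316 = 0.022 bits.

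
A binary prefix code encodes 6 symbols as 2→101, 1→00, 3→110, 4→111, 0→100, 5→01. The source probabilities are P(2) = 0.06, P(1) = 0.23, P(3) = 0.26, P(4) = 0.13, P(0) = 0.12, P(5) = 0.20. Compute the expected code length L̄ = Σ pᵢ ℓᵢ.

L̄ = Σ pᵢ·ℓᵢ = 0.06·3 + 0.23·2 + 0.26·3 + 0.13·3 + 0.12·3 + 0.20·2 = 2.57 bits/symbol.

2.57 bits/symbol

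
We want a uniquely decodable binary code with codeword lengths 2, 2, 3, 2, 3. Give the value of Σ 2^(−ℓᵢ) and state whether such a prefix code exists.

1; yes

With common denominator 2^3 = 8: Σ 2^(−ℓᵢ) = 2/8 + 2/8 + 1/8 + 2/8 + 1/8 = 8/8 = 1.
Kraft's inequality requires Σ ≤ 1; here Σ = 1 ≤ 1, so such a prefix code exists.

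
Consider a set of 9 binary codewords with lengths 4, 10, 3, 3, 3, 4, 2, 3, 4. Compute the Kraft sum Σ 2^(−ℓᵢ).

0.9384765625

With common denominator 2^10 = 1024: Σ 2^(−ℓᵢ) = 64/1024 + 1/1024 + 128/1024 + 128/1024 + 128/1024 + 64/1024 + 256/1024 + 128/1024 + 64/1024 = 961/1024 = 0.9384765625.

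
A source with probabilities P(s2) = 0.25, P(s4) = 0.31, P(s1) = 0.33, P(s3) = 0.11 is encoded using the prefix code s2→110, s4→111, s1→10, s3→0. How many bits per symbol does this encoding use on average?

2.45 bits/symbol

L̄ = Σ pᵢ·ℓᵢ = 0.25·3 + 0.31·3 + 0.33·2 + 0.11·1 = 2.45 bits/symbol.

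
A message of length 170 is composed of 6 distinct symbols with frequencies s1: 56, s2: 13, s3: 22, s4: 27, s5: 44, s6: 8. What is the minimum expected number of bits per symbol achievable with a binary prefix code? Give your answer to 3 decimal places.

2.376 bits/symbol

Probabilities are the counts divided by 170.
Repeatedly combine the two least-probable nodes; the expected code length is the sum of the merged weights.
merge 4/85 + 13/170 → 21/170
merge 21/170 + 11/85 → 43/170
merge 27/170 + 43/170 → 7/17
merge 22/85 + 28/85 → 10/17
merge 7/17 + 10/17 → 1
L = 21/170 + 43/170 + 7/17 + 10/17 + 1 = 202/85 ≈ 2.376 bits/symbol.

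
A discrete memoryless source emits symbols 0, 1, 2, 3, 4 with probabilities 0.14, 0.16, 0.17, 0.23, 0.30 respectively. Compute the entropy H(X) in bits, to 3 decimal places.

H = −Σ pᵢ log₂ pᵢ.
−0.14·log₂(0.14) = 0.3971
−0.16·log₂(0.16) = 0.4230
−0.17·log₂(0.17) = 0.4346
−0.23·log₂(0.23) = 0.4877
−0.30·log₂(0.30) = 0.5211
Sum ≈ 2.2635 → 2.263 bits.

2.263 bits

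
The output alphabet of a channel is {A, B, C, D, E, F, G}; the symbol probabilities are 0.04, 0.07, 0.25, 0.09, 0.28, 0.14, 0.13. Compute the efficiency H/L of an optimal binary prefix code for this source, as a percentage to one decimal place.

99.3%

Entropy H = −Σ p log₂ p ≈ 2.5609 bits.
Huffman merges: 1/25+7/100→11/100; 9/100+11/100→1/5; 13/100+7/50→27/100; 1/5+1/4→9/20; 27/100+7/25→11/20; 9/20+11/20→1. L = 129/50 ≈ 2.5800.
Efficiency = H/L = 2.5609/2.5800 = 99.3%.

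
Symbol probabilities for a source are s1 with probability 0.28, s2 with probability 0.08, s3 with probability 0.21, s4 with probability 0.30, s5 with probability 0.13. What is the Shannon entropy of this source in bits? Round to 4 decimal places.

2.1823 bits

H = −Σ pᵢ log₂ pᵢ.
−0.28·log₂(0.28) = 0.5142
−0.08·log₂(0.08) = 0.2915
−0.21·log₂(0.21) = 0.4728
−0.30·log₂(0.30) = 0.5211
−0.13·log₂(0.13) = 0.3826
Sum ≈ 2.1823 → 2.1823 bits.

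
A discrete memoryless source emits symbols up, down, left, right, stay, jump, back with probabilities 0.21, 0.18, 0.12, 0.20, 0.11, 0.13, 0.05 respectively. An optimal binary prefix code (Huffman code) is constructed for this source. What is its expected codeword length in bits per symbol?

Repeatedly combine the two least-probable nodes; the expected code length is the sum of the merged weights.
merge 1/20 + 11/100 → 4/25
merge 3/25 + 13/100 → 1/4
merge 4/25 + 9/50 → 17/50
merge 1/5 + 21/100 → 41/100
merge 1/4 + 17/50 → 59/100
merge 41/100 + 59/100 → 1
L = 4/25 + 1/4 + 17/50 + 41/100 + 59/100 + 1 = 11/4 = 2.75 bits/symbol.

2.75 bits/symbol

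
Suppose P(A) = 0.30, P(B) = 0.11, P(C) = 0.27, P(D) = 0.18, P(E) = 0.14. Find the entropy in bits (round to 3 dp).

H = −Σ pᵢ log₂ pᵢ.
−0.30·log₂(0.30) = 0.5211
−0.11·log₂(0.11) = 0.3503
−0.27·log₂(0.27) = 0.5100
−0.18·log₂(0.18) = 0.4453
−0.14·log₂(0.14) = 0.3971
Sum ≈ 2.2238 → 2.224 bits.

2.224 bits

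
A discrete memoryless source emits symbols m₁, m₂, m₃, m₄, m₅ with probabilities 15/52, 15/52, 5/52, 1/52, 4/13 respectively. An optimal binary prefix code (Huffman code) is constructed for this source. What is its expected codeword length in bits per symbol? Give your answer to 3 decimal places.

2.115 bits/symbol

Repeatedly combine the two least-probable nodes; the expected code length is the sum of the merged weights.
merge 1/52 + 5/52 → 3/26
merge 3/26 + 15/52 → 21/52
merge 15/52 + 4/13 → 31/52
merge 21/52 + 31/52 → 1
L = 3/26 + 21/52 + 31/52 + 1 = 55/26 ≈ 2.115 bits/symbol.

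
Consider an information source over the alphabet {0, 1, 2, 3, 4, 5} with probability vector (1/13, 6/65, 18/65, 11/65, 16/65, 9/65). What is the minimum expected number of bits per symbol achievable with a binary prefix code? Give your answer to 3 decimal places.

Repeatedly combine the two least-probable nodes; the expected code length is the sum of the merged weights.
merge 1/13 + 6/65 → 11/65
merge 9/65 + 11/65 → 4/13
merge 11/65 + 16/65 → 27/65
merge 18/65 + 4/13 → 38/65
merge 27/65 + 38/65 → 1
L = 11/65 + 4/13 + 27/65 + 38/65 + 1 = 161/65 ≈ 2.477 bits/symbol.

2.477 bits/symbol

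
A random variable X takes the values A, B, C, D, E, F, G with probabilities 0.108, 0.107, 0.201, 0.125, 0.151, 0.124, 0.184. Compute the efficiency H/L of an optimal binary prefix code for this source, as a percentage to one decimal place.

Entropy H = −Σ p log₂ p ≈ 2.7667 bits.
Huffman merges: 107/1000+27/250→43/200; 31/250+1/8→249/1000; 151/1000+23/125→67/200; 201/1000+43/200→52/125; 249/1000+67/200→73/125; 52/125+73/125→1. L = 2799/1000 ≈ 2.7990.
Efficiency = H/L = 2.7667/2.7990 = 98.8%.

98.8%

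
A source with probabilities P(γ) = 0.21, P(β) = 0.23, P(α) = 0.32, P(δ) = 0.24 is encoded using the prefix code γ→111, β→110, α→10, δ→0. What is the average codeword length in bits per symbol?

L̄ = Σ pᵢ·ℓᵢ = 0.21·3 + 0.23·3 + 0.32·2 + 0.24·1 = 2.2 bits/symbol.

2.2 bits/symbol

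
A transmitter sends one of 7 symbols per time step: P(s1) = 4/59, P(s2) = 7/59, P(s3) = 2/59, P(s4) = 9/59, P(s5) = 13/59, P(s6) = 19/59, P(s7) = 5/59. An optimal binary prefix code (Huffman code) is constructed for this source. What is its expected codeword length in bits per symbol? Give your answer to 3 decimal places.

2.559 bits/symbol

Repeatedly combine the two least-probable nodes; the expected code length is the sum of the merged weights.
merge 2/59 + 4/59 → 6/59
merge 5/59 + 6/59 → 11/59
merge 7/59 + 9/59 → 16/59
merge 11/59 + 13/59 → 24/59
merge 16/59 + 19/59 → 35/59
merge 24/59 + 35/59 → 1
L = 6/59 + 11/59 + 16/59 + 24/59 + 35/59 + 1 = 151/59 ≈ 2.559 bits/symbol.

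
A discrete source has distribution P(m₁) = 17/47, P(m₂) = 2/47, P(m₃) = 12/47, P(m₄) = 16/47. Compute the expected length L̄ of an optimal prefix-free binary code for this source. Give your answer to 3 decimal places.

Repeatedly combine the two least-probable nodes; the expected code length is the sum of the merged weights.
merge 2/47 + 12/47 → 14/47
merge 14/47 + 16/47 → 30/47
merge 17/47 + 30/47 → 1
L = 14/47 + 30/47 + 1 = 91/47 ≈ 1.936 bits/symbol.

1.936 bits/symbol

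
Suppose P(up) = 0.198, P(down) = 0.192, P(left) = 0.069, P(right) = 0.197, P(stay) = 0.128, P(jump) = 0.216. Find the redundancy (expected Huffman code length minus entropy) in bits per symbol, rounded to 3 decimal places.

0.081 bits

Entropy H = −Σ p log₂ p ≈ 2.5048 bits.
Huffman merges: 69/1000+16/125→197/1000; 24/125+197/1000→389/1000; 197/1000+99/500→79/200; 27/125+389/1000→121/200; 79/200+121/200→1. L = 1293/500 ≈ 2.5860.
L − H = 2.5860 − 2.5048 = 0.081 bits.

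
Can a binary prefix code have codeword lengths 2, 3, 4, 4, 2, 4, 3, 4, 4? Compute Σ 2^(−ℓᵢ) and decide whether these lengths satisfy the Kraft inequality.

1.0625; no

With common denominator 2^4 = 16: Σ 2^(−ℓᵢ) = 4/16 + 2/16 + 1/16 + 1/16 + 4/16 + 1/16 + 2/16 + 1/16 + 1/16 = 17/16 = 1.0625.
Kraft's inequality requires Σ ≤ 1; here Σ = 1.0625 > 1, so no such prefix code exists.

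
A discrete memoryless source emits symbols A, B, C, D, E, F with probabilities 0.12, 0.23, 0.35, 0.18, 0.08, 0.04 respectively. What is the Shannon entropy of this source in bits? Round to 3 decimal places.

H = −Σ pᵢ log₂ pᵢ.
−0.12·log₂(0.12) = 0.3671
−0.23·log₂(0.23) = 0.4877
−0.35·log₂(0.35) = 0.5301
−0.18·log₂(0.18) = 0.4453
−0.08·log₂(0.08) = 0.2915
−0.04·log₂(0.04) = 0.1858
Sum ≈ 2.3074 → 2.307 bits.

2.307 bits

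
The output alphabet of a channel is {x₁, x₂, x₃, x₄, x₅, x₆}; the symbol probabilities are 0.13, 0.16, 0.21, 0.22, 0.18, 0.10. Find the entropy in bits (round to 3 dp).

H = −Σ pᵢ log₂ pᵢ.
−0.13·log₂(0.13) = 0.3826
−0.16·log₂(0.16) = 0.4230
−0.21·log₂(0.21) = 0.4728
−0.22·log₂(0.22) = 0.4806
−0.18·log₂(0.18) = 0.4453
−0.10·log₂(0.10) = 0.3322
Sum ≈ 2.5366 → 2.537 bits.

2.537 bits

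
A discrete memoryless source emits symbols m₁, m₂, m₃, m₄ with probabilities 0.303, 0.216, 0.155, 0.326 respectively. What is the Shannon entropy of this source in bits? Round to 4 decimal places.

H = −Σ pᵢ log₂ pᵢ.
−0.303·log₂(0.303) = 0.5220
−0.216·log₂(0.216) = 0.4776
−0.155·log₂(0.155) = 0.4169
−0.326·log₂(0.326) = 0.5272
Sum ≈ 1.9436 → 1.9436 bits.

1.9436 bits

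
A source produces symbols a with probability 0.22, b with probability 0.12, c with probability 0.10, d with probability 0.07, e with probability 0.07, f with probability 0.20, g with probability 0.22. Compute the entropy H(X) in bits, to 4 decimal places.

2.6619 bits

H = −Σ pᵢ log₂ pᵢ.
−0.22·log₂(0.22) = 0.4806
−0.12·log₂(0.12) = 0.3671
−0.10·log₂(0.10) = 0.3322
−0.07·log₂(0.07) = 0.2686
−0.07·log₂(0.07) = 0.2686
−0.20·log₂(0.20) = 0.4644
−0.22·log₂(0.22) = 0.4806
Sum ≈ 2.6619 → 2.6619 bits.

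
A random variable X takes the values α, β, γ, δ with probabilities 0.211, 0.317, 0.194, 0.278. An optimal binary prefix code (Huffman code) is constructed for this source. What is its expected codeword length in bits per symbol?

Repeatedly combine the two least-probable nodes; the expected code length is the sum of the merged weights.
merge 97/500 + 211/1000 → 81/200
merge 139/500 + 317/1000 → 119/200
merge 81/200 + 119/200 → 1
L = 81/200 + 119/200 + 1 = 2 bits/symbol.

2 bits/symbol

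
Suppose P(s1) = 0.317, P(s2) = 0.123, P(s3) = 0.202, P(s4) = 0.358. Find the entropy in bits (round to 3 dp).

1.894 bits

H = −Σ pᵢ log₂ pᵢ.
−0.317·log₂(0.317) = 0.5254
−0.123·log₂(0.123) = 0.3719
−0.202·log₂(0.202) = 0.4661
−0.358·log₂(0.358) = 0.5305
Sum ≈ 1.8939 → 1.894 bits.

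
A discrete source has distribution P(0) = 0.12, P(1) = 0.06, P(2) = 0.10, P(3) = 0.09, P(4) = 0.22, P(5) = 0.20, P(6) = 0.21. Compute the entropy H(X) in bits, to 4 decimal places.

H = −Σ pᵢ log₂ pᵢ.
−0.12·log₂(0.12) = 0.3671
−0.06·log₂(0.06) = 0.2435
−0.10·log₂(0.10) = 0.3322
−0.09·log₂(0.09) = 0.3127
−0.22·log₂(0.22) = 0.4806
−0.20·log₂(0.20) = 0.4644
−0.21·log₂(0.21) = 0.4728
Sum ≈ 2.6732 → 2.6732 bits.

2.6732 bits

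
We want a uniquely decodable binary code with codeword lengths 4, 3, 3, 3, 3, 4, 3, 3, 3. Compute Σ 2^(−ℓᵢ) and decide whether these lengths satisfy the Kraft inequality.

With common denominator 2^4 = 16: Σ 2^(−ℓᵢ) = 1/16 + 2/16 + 2/16 + 2/16 + 2/16 + 1/16 + 2/16 + 2/16 + 2/16 = 16/16 = 1.
Kraft's inequality requires Σ ≤ 1; here Σ = 1 ≤ 1, so such a prefix code exists.

1; yes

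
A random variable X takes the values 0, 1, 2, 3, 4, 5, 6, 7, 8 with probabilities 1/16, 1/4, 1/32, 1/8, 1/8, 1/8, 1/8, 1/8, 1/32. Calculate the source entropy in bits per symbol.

Each probability is a power of 1/2, so log₂(1/p) is an integer.
H = Σ p·log₂(1/p) = 1/16·4 + 1/4·2 + 1/32·5 + 1/8·3 + 1/8·3 + 1/8·3 + 1/8·3 + 1/8·3 + 1/32·5 = 2.9375 bits.

2.9375 bits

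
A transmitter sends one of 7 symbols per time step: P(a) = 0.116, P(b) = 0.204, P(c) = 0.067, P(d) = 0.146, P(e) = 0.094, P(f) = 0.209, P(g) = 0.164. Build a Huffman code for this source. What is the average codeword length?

Repeatedly combine the two least-probable nodes; the expected code length is the sum of the merged weights.
merge 67/1000 + 47/500 → 161/1000
merge 29/250 + 73/500 → 131/500
merge 161/1000 + 41/250 → 13/40
merge 51/250 + 209/1000 → 413/1000
merge 131/500 + 13/40 → 587/1000
merge 413/1000 + 587/1000 → 1
L = 161/1000 + 131/500 + 13/40 + 413/1000 + 587/1000 + 1 = 687/250 = 2.748 bits/symbol.

2.748 bits/symbol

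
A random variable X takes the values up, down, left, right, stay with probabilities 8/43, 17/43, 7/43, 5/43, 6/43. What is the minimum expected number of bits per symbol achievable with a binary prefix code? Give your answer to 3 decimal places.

2.209 bits/symbol

Repeatedly combine the two least-probable nodes; the expected code length is the sum of the merged weights.
merge 5/43 + 6/43 → 11/43
merge 7/43 + 8/43 → 15/43
merge 11/43 + 15/43 → 26/43
merge 17/43 + 26/43 → 1
L = 11/43 + 15/43 + 26/43 + 1 = 95/43 ≈ 2.209 bits/symbol.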